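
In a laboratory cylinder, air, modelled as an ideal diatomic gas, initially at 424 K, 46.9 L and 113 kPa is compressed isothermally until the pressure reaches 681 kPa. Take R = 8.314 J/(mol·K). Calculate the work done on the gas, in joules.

9520 J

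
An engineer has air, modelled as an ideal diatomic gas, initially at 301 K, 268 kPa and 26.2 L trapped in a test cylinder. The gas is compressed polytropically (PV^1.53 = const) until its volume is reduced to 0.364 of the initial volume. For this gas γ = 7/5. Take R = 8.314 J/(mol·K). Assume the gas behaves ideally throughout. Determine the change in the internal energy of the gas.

12400 J

n = P₁V₁/(RT₁) = 268×26.2/(8.314×301) = 2.81 mol.
Polytropic n=1.53: T₂ = T₁(V₁/V₂)^(n−1) = 301×(2.75)^0.53 = 514 K; P₂ = P₁(V₁/V₂)^n = 1260 kPa.
For an ideal gas ΔU = nCvΔT with Cv = (5/2)R = 20.8 J/(mol·K).
ΔU = 2.81×20.8×(514−301) = 12400 J.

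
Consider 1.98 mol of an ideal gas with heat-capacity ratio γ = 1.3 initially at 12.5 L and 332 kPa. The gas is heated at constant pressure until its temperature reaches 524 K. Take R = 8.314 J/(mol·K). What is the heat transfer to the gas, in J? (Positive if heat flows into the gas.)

T₁ = P₁V₁/(nR) = 332×12.5/(1.98×8.314) = 252 K.
Isobaric: P stays 332 kPa; V/T = const ⇒ T₂ = 524 K, V₂ = 26.0 L.
W = PΔV = 332×(26.0−12.5) kPa·L = 4480 J.
ΔU = nCvΔT = 1.98×27.7×(524−252) = 14900 J.
Q = ΔU + W = nCpΔT = 19400 J.

19400 J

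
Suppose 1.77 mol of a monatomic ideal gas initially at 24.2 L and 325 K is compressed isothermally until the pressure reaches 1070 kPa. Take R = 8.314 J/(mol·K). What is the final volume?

4.47 L

P₁ = nRT₁/V₁ = 1.77×8.314×325/24.2 = 198 kPa.
Isothermal: T stays 325 K; PV = const ⇒ V₂ = 4.47 L, P₂ = 1070 kPa.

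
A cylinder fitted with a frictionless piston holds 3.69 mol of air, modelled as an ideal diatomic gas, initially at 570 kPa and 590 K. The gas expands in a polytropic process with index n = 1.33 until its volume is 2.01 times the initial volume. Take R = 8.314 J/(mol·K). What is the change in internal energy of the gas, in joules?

-9310 J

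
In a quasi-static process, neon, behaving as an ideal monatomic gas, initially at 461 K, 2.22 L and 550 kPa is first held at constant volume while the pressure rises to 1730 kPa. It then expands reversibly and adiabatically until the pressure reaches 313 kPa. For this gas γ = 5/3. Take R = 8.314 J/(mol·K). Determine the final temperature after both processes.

n = P₁V₁/(RT₁) = 550×2.22/(8.314×461) = 0.319 mol.
Step 1 — Isochoric: V stays 2.22 L; P/T = const ⇒ T₂ = 1450 K, P₂ = 1730 kPa.
W = 0 (no volume change).
ΔU = nCvΔT = 0.319×12.5×(1450−461) = 3930 J.
Q = ΔU = 3930 J.
State after step 1: P = 1730 kPa, V = 2.22 L, T = 1450 K.
Step 2 — Adiabatic: T₂/T₁ = (P₂/P₁)^((γ−1)/γ) ⇒ T₂ = 1450×(0.181)^0.400 = 732 K; V₂ = 6.19 L.
ΔU = nCvΔT = 0.319×12.5×(732−1450) = -2850 J.
Q = 0 for an adiabatic process, so W = −ΔU = 2850 J.
Net over both steps: W = 2850 J, Q = 3930 J, ΔU = 1080 J.

732 K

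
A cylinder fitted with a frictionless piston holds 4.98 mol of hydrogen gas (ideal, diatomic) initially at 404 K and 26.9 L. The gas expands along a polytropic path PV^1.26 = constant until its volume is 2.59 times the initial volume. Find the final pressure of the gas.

P₁ = nRT₁/V₁ = 4.98×8.314×404/26.9 = 622 kPa.
Polytropic n=1.26: T₂ = T₁(V₁/V₂)^(n−1) = 404×(0.386)^0.26 = 315 K; P₂ = P₁(V₁/V₂)^n = 187 kPa.

187 kPa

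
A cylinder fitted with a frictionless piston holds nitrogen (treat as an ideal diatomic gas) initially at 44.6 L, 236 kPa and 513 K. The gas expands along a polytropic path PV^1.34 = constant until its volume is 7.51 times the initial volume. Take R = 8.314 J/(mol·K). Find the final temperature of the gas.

258 K

Polytropic n=1.34: T₂ = T₁(V₁/V₂)^(n−1) = 513×(0.133)^0.34 = 258 K; P₂ = P₁(V₁/V₂)^n = 15.8 kPa.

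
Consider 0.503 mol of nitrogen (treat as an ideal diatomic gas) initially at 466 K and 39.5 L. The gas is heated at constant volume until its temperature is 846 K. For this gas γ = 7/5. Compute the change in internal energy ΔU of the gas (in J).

P₁ = nRT₁/V₁ = 0.503×8.314×466/39.5 = 49.3 kPa.
Isochoric: V stays 39.5 L; P/T = const ⇒ T₂ = 846 K, P₂ = 89.6 kPa.
For an ideal gas ΔU = nCvΔT with Cv = (5/2)R = 20.8 J/(mol·K).
ΔU = 0.503×20.8×(846−466) = 3970 J.

3970 J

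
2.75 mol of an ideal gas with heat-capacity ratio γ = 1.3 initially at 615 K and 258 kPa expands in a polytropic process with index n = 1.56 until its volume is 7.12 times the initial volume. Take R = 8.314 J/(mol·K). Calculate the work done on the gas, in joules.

-16700 J

V₁ = nRT₁/P₁ = 2.75×8.314×615/258 = 54.5 L.
Polytropic n=1.56: T₂ = T₁(V₁/V₂)^(n−1) = 615×(0.140)^0.56 = 205 K; P₂ = P₁(V₁/V₂)^n = 12.1 kPa.
W = (P₁V₁−P₂V₂)/(n−1) = (258×54.5−12.1×388)/0.56 = 16700 J.
Work done on the gas = −W_by = -16700 J.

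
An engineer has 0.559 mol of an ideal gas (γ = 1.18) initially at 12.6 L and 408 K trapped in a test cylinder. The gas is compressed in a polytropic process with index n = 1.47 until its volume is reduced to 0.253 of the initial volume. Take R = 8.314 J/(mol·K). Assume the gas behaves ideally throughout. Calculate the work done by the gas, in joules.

-3660 J

P₁ = nRT₁/V₁ = 0.559×8.314×408/12.6 = 150 kPa.
Polytropic n=1.47: T₂ = T₁(V₁/V₂)^(n−1) = 408×(3.95)^0.47 = 778 K; P₂ = P₁(V₁/V₂)^n = 1130 kPa.
W = (P₁V₁−P₂V₂)/(n−1) = (150×12.6−1130×3.19)/0.47 = -3660 J.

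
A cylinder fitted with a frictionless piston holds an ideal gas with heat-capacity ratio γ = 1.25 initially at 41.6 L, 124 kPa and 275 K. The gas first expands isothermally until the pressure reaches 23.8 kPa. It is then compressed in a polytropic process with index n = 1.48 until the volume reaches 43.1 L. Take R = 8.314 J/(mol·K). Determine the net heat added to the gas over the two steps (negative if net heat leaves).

20100 J

n = P₁V₁/(RT₁) = 124×41.6/(8.314×275) = 2.26 mol.
Step 1 — Isothermal: T stays 275 K; PV = const ⇒ V₂ = 217 L, P₂ = 23.8 kPa.
ΔU = 0 (ideal gas, T constant).
W = nRT ln(V₂/V₁) = 2.26×8.314×275×ln(5.21) = 8510 J.
Q = ΔU + W = 8510 J.
State after step 1: P = 23.8 kPa, V = 217 L, T = 275 K.
Step 2 — Polytropic n=1.48: T₂ = T₁(V₁/V₂)^(n−1) = 275×(5.03)^0.48 = 597 K; P₂ = P₁(V₁/V₂)^n = 260 kPa.
W = (P₁V₁−P₂V₂)/(n−1) = (23.8×217−260×43.1)/0.48 = -12600 J.
ΔU = nCvΔT = 2.26×33.3×(597−275) = 24200 J.
Q = ΔU + W = 11600 J.
Net over both steps: W = -4070 J, Q = 20100 J, ΔU = 24200 J.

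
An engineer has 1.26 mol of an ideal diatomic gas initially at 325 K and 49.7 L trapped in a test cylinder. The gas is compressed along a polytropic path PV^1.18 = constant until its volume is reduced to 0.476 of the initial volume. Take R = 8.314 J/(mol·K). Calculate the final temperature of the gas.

P₁ = nRT₁/V₁ = 1.26×8.314×325/49.7 = 68.5 kPa.
Polytropic n=1.18: T₂ = T₁(V₁/V₂)^(n−1) = 325×(2.10)^0.18 = 371 K; P₂ = P₁(V₁/V₂)^n = 164 kPa.

371 K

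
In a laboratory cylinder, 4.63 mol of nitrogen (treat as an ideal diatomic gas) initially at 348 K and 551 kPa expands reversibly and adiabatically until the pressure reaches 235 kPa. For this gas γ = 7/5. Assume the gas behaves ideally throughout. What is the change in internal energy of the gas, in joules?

-7240 J

V₁ = nRT₁/P₁ = 4.63×8.314×348/551 = 24.3 L.
Adiabatic: T₂/T₁ = (P₂/P₁)^((γ−1)/γ) ⇒ T₂ = 348×(0.426)^0.286 = 273 K; V₂ = 44.7 L.
For an ideal gas ΔU = nCvΔT with Cv = (5/2)R = 20.8 J/(mol·K).
ΔU = 4.63×20.8×(273−348) = -7240 J.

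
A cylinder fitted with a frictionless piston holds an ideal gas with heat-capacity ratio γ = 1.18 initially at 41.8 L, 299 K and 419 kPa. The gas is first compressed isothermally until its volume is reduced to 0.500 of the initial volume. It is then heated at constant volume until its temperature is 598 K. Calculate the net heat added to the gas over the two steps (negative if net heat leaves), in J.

85200 J

n = P₁V₁/(RT₁) = 419×41.8/(8.314×299) = 7.05 mol.
Step 1 — Isothermal: T stays 299 K; PV = const ⇒ V₂ = 20.9 L, P₂ = 838 kPa.
ΔU = 0 (ideal gas, T constant).
W = nRT ln(V₂/V₁) = 7.05×8.314×299×ln(0.500) = -12100 J.
Q = ΔU + W = -12100 J.
State after step 1: P = 838 kPa, V = 20.9 L, T = 299 K.
Step 2 — Isochoric: V stays 20.9 L; P/T = const ⇒ T₂ = 598 K, P₂ = 1680 kPa.
W = 0 (no volume change).
ΔU = nCvΔT = 7.05×46.2×(598−299) = 97300 J.
Q = ΔU = 97300 J.
Net over both steps: W = -12100 J, Q = 85200 J, ΔU = 97300 J.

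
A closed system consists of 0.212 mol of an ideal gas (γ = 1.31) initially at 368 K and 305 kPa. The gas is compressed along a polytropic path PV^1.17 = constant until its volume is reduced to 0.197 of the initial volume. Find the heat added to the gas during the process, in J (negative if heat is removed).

-548 J

V₁ = nRT₁/P₁ = 0.212×8.314×368/305 = 2.13 L.
Polytropic n=1.17: T₂ = T₁(V₁/V₂)^(n−1) = 368×(5.08)^0.17 = 485 K; P₂ = P₁(V₁/V₂)^n = 2040 kPa.
W = (P₁V₁−P₂V₂)/(n−1) = (305×2.13−2040×0.419)/0.17 = -1210 J.
ΔU = nCvΔT = 0.212×26.8×(485−368) = 666 J.
Q = ΔU + W = -548 J.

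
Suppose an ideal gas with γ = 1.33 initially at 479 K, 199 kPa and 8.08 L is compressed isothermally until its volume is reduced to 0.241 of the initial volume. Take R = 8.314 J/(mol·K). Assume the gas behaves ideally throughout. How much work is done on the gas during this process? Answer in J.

2290 J

n = P₁V₁/(RT₁) = 199×8.08/(8.314×479) = 0.404 mol.
Isothermal: T stays 479 K; PV = const ⇒ V₂ = 1.95 L, P₂ = 826 kPa.
W = nRT ln(V₂/V₁) = 0.404×8.314×479×ln(0.241) = -2290 J.
Work done on the gas = −W_by = 2290 J.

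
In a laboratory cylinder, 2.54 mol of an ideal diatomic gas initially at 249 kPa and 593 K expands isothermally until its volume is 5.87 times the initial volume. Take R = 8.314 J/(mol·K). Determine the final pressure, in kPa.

42.4 kPa

V₁ = nRT₁/P₁ = 2.54×8.314×593/249 = 50.3 L.
Isothermal: T stays 593 K; PV = const ⇒ V₂ = 295 L, P₂ = 42.4 kPa.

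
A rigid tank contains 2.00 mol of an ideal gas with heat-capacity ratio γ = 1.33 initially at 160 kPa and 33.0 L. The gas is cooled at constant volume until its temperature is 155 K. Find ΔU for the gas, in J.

T₁ = P₁V₁/(nR) = 160×33.0/(2.00×8.314) = 318 K.
Isochoric: V stays 33.0 L; P/T = const ⇒ T₂ = 155 K, P₂ = 78.1 kPa.
For an ideal gas ΔU = nCvΔT with Cv = R/(γ−1) = 25.2 J/(mol·K).
ΔU = 2.00×25.2×(155−318) = -8190 J.

-8190 J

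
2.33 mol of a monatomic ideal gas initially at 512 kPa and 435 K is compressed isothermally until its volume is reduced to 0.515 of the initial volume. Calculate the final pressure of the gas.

994 kPa

V₁ = nRT₁/P₁ = 2.33×8.314×435/512 = 16.5 L.
Isothermal: T stays 435 K; PV = const ⇒ V₂ = 8.48 L, P₂ = 994 kPa.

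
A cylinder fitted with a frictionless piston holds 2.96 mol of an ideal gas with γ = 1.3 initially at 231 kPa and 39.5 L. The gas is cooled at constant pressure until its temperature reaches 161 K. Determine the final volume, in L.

17.2 L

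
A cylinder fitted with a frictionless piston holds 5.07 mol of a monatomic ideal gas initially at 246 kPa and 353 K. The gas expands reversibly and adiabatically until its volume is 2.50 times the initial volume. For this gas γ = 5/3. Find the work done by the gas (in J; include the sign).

10200 J

V₁ = nRT₁/P₁ = 5.07×8.314×353/246 = 60.5 L.
Adiabatic: TV^(γ−1) = const ⇒ T₂ = 353×(0.400)^0.667 = 192 K; PV^γ = const ⇒ P₂ = 53.4 kPa.
ΔU = nCvΔT = 5.07×12.5×(192−353) = -10200 J.
Q = 0 for an adiabatic process, so W = −ΔU = 10200 J.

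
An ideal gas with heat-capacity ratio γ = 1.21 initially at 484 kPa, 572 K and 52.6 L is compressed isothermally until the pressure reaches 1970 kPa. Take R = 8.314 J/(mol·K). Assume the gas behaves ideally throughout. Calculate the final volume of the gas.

Isothermal: T stays 572 K; PV = const ⇒ V₂ = 12.9 L, P₂ = 1970 kPa.

12.9 L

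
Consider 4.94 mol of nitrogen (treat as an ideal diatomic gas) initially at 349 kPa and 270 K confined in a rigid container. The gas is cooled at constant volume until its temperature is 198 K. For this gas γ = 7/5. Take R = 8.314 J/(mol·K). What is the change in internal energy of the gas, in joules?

-7390 J

V₁ = nRT₁/P₁ = 4.94×8.314×270/349 = 31.8 L.
Isochoric: V stays 31.8 L; P/T = const ⇒ T₂ = 198 K, P₂ = 256 kPa.
For an ideal gas ΔU = nCvΔT with Cv = (5/2)R = 20.8 J/(mol·K).
ΔU = 4.94×20.8×(198−270) = -7390 J.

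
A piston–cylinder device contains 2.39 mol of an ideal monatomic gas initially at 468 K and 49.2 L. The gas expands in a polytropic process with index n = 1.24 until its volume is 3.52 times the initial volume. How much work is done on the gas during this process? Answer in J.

P₁ = nRT₁/V₁ = 2.39×8.314×468/49.2 = 189 kPa.
Polytropic n=1.24: T₂ = T₁(V₁/V₂)^(n−1) = 468×(0.284)^0.24 = 346 K; P₂ = P₁(V₁/V₂)^n = 39.7 kPa.
W = (P₁V₁−P₂V₂)/(n−1) = (189×49.2−39.7×173)/0.24 = 10100 J.
Work done on the gas = −W_by = -10100 J.

-10100 J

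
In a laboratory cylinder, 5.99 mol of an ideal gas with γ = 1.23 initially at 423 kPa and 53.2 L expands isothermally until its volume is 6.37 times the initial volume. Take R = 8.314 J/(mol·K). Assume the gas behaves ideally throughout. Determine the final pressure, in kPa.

T₁ = P₁V₁/(nR) = 423×53.2/(5.99×8.314) = 452 K.
Isothermal: T stays 452 K; PV = const ⇒ V₂ = 339 L, P₂ = 66.4 kPa.

66.4 kPa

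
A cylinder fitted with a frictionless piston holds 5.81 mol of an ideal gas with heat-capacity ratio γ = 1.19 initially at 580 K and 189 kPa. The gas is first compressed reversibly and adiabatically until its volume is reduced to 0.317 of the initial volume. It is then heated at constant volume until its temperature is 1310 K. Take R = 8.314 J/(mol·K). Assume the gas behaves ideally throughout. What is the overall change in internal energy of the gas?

V₁ = nRT₁/P₁ = 5.81×8.314×580/189 = 148 L.
Step 1 — Adiabatic: TV^(γ−1) = const ⇒ T₂ = 580×(3.15)^0.190 = 721 K; PV^γ = const ⇒ P₂ = 742 kPa.
ΔU = nCvΔT = 5.81×43.8×(721−580) = 36000 J.
Q = 0 for an adiabatic process, so W = −ΔU = -36000 J.
State after step 1: P = 742 kPa, V = 47.0 L, T = 721 K.
Step 2 — Isochoric: V stays 47.0 L; P/T = const ⇒ T₂ = 1310 K, P₂ = 1350 kPa.
W = 0 (no volume change).
ΔU = nCvΔT = 5.81×43.8×(1310−721) = 150000 J.
Q = ΔU = 150000 J.
Net over both steps: W = -36000 J, Q = 150000 J, ΔU = 186000 J.

186000 J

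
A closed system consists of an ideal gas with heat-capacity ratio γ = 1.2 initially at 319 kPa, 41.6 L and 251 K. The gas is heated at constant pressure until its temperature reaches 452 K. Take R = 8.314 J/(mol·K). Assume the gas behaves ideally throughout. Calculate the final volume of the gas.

Isobaric: P stays 319 kPa; V/T = const ⇒ T₂ = 452 K, V₂ = 74.9 L.

74.9 L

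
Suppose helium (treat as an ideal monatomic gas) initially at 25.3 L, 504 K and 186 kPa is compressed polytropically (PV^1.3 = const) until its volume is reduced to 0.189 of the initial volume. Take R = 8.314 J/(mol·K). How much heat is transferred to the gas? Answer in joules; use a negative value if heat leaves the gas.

n = P₁V₁/(RT₁) = 186×25.3/(8.314×504) = 1.12 mol.
Polytropic n=1.3: T₂ = T₁(V₁/V₂)^(n−1) = 504×(5.29)^0.30 = 831 K; P₂ = P₁(V₁/V₂)^n = 1620 kPa.
W = (P₁V₁−P₂V₂)/(n−1) = (186×25.3−1620×4.78)/0.30 = -10200 J.
ΔU = nCvΔT = 1.12×12.5×(831−504) = 4580 J.
Q = ΔU + W = -5590 J.

-5590 J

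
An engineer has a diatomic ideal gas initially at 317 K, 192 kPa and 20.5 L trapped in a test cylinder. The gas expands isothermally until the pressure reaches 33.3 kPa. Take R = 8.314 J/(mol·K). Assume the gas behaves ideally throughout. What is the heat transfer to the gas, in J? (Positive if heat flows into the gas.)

6900 J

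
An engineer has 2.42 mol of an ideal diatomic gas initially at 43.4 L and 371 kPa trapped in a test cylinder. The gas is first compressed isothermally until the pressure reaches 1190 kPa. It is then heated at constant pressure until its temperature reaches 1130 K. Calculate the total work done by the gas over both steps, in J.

-12100 J

T₁ = P₁V₁/(nR) = 371×43.4/(2.42×8.314) = 800 K.
Step 1 — Isothermal: T stays 800 K; PV = const ⇒ V₂ = 13.5 L, P₂ = 1190 kPa.
ΔU = 0 (ideal gas, T constant).
W = nRT ln(V₂/V₁) = 2.42×8.314×800×ln(0.312) = -18800 J.
Q = ΔU + W = -18800 J.
State after step 1: P = 1190 kPa, V = 13.5 L, T = 800 K.
Step 2 — Isobaric: P stays 1190 kPa; V/T = const ⇒ T₂ = 1130 K, V₂ = 19.1 L.
W = PΔV = 1190×(19.1−13.5) kPa·L = 6630 J.
ΔU = nCvΔT = 2.42×20.8×(1130−800) = 16600 J.
Q = ΔU + W = nCpΔT = 23200 J.
Net over both steps: W = -12100 J, Q = 4450 J, ΔU = 16600 J.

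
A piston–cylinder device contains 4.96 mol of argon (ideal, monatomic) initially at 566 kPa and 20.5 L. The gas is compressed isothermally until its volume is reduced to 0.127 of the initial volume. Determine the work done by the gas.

-23900 J

T₁ = P₁V₁/(nR) = 566×20.5/(4.96×8.314) = 281 K.
Isothermal: T stays 281 K; PV = const ⇒ V₂ = 2.60 L, P₂ = 4460 kPa.
W = nRT ln(V₂/V₁) = 4.96×8.314×281×ln(0.127) = -23900 J.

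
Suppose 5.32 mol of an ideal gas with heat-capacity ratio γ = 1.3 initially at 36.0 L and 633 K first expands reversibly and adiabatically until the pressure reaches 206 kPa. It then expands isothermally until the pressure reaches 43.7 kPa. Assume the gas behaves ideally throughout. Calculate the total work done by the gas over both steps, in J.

P₁ = nRT₁/V₁ = 5.32×8.314×633/36.0 = 778 kPa.
Step 1 — Adiabatic: T₂/T₁ = (P₂/P₁)^((γ−1)/γ) ⇒ T₂ = 633×(0.265)^0.231 = 466 K; V₂ = 100 L.
ΔU = nCvΔT = 5.32×27.7×(466−633) = -24600 J.
Q = 0 for an adiabatic process, so W = −ΔU = 24600 J.
State after step 1: P = 206 kPa, V = 100 L, T = 466 K.
Step 2 — Isothermal: T stays 466 K; PV = const ⇒ V₂ = 472 L, P₂ = 43.7 kPa.
ΔU = 0 (ideal gas, T constant).
W = nRT ln(V₂/V₁) = 5.32×8.314×466×ln(4.71) = 31900 J.
Q = ΔU + W = 31900 J.
Net over both steps: W = 56600 J, Q = 31900 J, ΔU = -24600 J.

56600 J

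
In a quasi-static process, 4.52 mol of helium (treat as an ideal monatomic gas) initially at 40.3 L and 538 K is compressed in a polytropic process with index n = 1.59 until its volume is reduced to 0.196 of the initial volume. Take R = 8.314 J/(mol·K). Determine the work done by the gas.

-55400 J

P₁ = nRT₁/V₁ = 4.52×8.314×538/40.3 = 502 kPa.
Polytropic n=1.59: T₂ = T₁(V₁/V₂)^(n−1) = 538×(5.10)^0.59 = 1410 K; P₂ = P₁(V₁/V₂)^n = 6690 kPa.
W = (P₁V₁−P₂V₂)/(n−1) = (502×40.3−6690×7.90)/0.59 = -55400 J.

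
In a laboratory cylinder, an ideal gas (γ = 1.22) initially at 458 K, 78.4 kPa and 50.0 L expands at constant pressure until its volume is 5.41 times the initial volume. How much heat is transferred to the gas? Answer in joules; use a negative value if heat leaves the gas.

95900 J

n = P₁V₁/(RT₁) = 78.4×50.0/(8.314×458) = 1.03 mol.
Isobaric: P stays 78.4 kPa; V/T = const ⇒ T₂ = 2480 K, V₂ = 270 L.
W = PΔV = 78.4×(270−50.0) kPa·L = 17300 J.
ΔU = nCvΔT = 1.03×37.8×(2480−458) = 78600 J.
Q = ΔU + W = nCpΔT = 95900 J.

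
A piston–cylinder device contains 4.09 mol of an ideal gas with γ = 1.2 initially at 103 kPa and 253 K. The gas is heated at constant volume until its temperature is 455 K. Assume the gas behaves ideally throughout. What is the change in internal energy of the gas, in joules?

34300 J

V₁ = nRT₁/P₁ = 4.09×8.314×253/103 = 83.5 L.
Isochoric: V stays 83.5 L; P/T = const ⇒ T₂ = 455 K, P₂ = 185 kPa.
For an ideal gas ΔU = nCvΔT with Cv = R/(γ−1) = 41.6 J/(mol·K).
ΔU = 4.09×41.6×(455−253) = 34300 J.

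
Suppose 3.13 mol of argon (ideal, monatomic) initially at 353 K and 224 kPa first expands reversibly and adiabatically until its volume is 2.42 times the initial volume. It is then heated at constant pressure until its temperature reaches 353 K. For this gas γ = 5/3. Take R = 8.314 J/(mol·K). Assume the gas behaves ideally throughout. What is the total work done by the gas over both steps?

V₁ = nRT₁/P₁ = 3.13×8.314×353/224 = 41.0 L.
Step 1 — Adiabatic: TV^(γ−1) = const ⇒ T₂ = 353×(0.413)^0.667 = 196 K; PV^γ = const ⇒ P₂ = 51.4 kPa.
ΔU = nCvΔT = 3.13×12.5×(196−353) = -6130 J.
Q = 0 for an adiabatic process, so W = −ΔU = 6130 J.
State after step 1: P = 51.4 kPa, V = 99.2 L, T = 196 K.
Step 2 — Isobaric: P stays 51.4 kPa; V/T = const ⇒ T₂ = 353 K, V₂ = 179 L.
W = PΔV = 51.4×(179−99.2) kPa·L = 4090 J.
ΔU = nCvΔT = 3.13×12.5×(353−196) = 6130 J.
Q = ΔU + W = nCpΔT = 10200 J.
Net over both steps: W = 10200 J, Q = 10200 J, ΔU = 0 J.

10200 J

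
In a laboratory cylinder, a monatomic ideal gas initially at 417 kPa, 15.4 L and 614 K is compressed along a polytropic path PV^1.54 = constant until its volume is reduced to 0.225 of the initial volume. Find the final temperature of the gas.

1370 K

Polytropic n=1.54: T₂ = T₁(V₁/V₂)^(n−1) = 614×(4.44)^0.54 = 1370 K; P₂ = P₁(V₁/V₂)^n = 4150 kPa.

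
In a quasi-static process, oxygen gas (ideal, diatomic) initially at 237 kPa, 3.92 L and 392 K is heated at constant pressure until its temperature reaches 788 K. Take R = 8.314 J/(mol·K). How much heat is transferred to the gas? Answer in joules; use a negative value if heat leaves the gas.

n = P₁V₁/(RT₁) = 237×3.92/(8.314×392) = 0.285 mol.
Isobaric: P stays 237 kPa; V/T = const ⇒ T₂ = 788 K, V₂ = 7.88 L.
W = PΔV = 237×(7.88−3.92) kPa·L = 939 J.
ΔU = nCvΔT = 0.285×20.8×(788−392) = 2350 J.
Q = ΔU + W = nCpΔT = 3280 J.

3280 J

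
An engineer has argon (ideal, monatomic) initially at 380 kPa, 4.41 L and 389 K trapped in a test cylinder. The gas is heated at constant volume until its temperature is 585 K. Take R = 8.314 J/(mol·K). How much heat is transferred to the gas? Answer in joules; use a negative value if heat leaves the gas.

n = P₁V₁/(RT₁) = 380×4.41/(8.314×389) = 0.518 mol.
Isochoric: V stays 4.41 L; P/T = const ⇒ T₂ = 585 K, P₂ = 571 kPa.
W = 0 (no volume change).
ΔU = nCvΔT = 0.518×12.5×(585−389) = 1270 J.
Q = ΔU = 1270 J.

1270 J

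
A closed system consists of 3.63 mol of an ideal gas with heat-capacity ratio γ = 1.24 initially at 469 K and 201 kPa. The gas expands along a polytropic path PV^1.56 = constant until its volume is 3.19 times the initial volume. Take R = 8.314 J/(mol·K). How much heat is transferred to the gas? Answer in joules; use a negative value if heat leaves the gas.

V₁ = nRT₁/P₁ = 3.63×8.314×469/201 = 70.4 L.
Polytropic n=1.56: T₂ = T₁(V₁/V₂)^(n−1) = 469×(0.313)^0.56 = 245 K; P₂ = P₁(V₁/V₂)^n = 32.9 kPa.
W = (P₁V₁−P₂V₂)/(n−1) = (201×70.4−32.9×225)/0.56 = 12100 J.
ΔU = nCvΔT = 3.63×34.6×(245−469) = -28200 J.
Q = ΔU + W = -16100 J.

-16100 J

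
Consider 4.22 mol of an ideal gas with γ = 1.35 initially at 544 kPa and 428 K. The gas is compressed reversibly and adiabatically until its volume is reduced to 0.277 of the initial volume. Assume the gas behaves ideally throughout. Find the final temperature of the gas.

V₁ = nRT₁/P₁ = 4.22×8.314×428/544 = 27.6 L.
Adiabatic: TV^(γ−1) = const ⇒ T₂ = 428×(3.61)^0.350 = 671 K; PV^γ = const ⇒ P₂ = 3080 kPa.

671 K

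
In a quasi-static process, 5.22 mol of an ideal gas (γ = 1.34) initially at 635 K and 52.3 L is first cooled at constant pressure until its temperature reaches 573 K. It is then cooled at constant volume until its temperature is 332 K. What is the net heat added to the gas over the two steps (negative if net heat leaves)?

-41400 J

P₁ = nRT₁/V₁ = 5.22×8.314×635/52.3 = 527 kPa.
Step 1 — Isobaric: P stays 527 kPa; V/T = const ⇒ T₂ = 573 K, V₂ = 47.2 L.
W = PΔV = 527×(47.2−52.3) kPa·L = -2690 J.
ΔU = nCvΔT = 5.22×24.5×(573−635) = -7910 J.
Q = ΔU + W = nCpΔT = -10600 J.
State after step 1: P = 527 kPa, V = 47.2 L, T = 573 K.
Step 2 — Isochoric: V stays 47.2 L; P/T = const ⇒ T₂ = 332 K, P₂ = 305 kPa.
W = 0 (no volume change).
ΔU = nCvΔT = 5.22×24.5×(332−573) = -30800 J.
Q = ΔU = -30800 J.
Net over both steps: W = -2690 J, Q = -41400 J, ΔU = -38700 J.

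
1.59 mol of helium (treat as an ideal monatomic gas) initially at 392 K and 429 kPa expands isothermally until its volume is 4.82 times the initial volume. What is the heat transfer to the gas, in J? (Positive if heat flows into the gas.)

V₁ = nRT₁/P₁ = 1.59×8.314×392/429 = 12.1 L.
Isothermal: T stays 392 K; PV = const ⇒ V₂ = 58.2 L, P₂ = 89.0 kPa.
ΔU = 0 (ideal gas, T constant).
W = nRT ln(V₂/V₁) = 1.59×8.314×392×ln(4.82) = 8150 J.
Q = ΔU + W = 8150 J.

8150 J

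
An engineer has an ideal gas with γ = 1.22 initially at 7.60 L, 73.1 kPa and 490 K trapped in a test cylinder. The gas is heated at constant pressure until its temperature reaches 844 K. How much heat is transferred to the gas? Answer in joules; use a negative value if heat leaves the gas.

2230 J

n = P₁V₁/(RT₁) = 73.1×7.60/(8.314×490) = 0.136 mol.
Isobaric: P stays 73.1 kPa; V/T = const ⇒ T₂ = 844 K, V₂ = 13.1 L.
W = PΔV = 73.1×(13.1−7.60) kPa·L = 401 J.
ΔU = nCvΔT = 0.136×37.8×(844−490) = 1820 J.
Q = ΔU + W = nCpΔT = 2230 J.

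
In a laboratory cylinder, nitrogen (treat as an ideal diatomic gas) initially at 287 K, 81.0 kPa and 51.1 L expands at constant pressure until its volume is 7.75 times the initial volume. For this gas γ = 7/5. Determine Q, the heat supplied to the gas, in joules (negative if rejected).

97800 J

n = P₁V₁/(RT₁) = 81.0×51.1/(8.314×287) = 1.73 mol.
Isobaric: P stays 81.0 kPa; V/T = const ⇒ T₂ = 2220 K, V₂ = 396 L.
W = PΔV = 81.0×(396−51.1) kPa·L = 27900 J.
ΔU = nCvΔT = 1.73×20.8×(2220−287) = 69800 J.
Q = ΔU + W = nCpΔT = 97800 J.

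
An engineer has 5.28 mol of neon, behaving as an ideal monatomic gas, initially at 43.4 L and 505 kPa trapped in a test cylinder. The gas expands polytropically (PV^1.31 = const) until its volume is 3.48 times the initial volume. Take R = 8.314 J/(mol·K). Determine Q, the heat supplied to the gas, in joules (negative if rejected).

12100 J

T₁ = P₁V₁/(nR) = 505×43.4/(5.28×8.314) = 499 K.
Polytropic n=1.31: T₂ = T₁(V₁/V₂)^(n−1) = 499×(0.287)^0.31 = 339 K; P₂ = P₁(V₁/V₂)^n = 98.6 kPa.
W = (P₁V₁−P₂V₂)/(n−1) = (505×43.4−98.6×151)/0.31 = 22700 J.
ΔU = nCvΔT = 5.28×12.5×(339−499) = -10500 J.
Q = ΔU + W = 12100 J.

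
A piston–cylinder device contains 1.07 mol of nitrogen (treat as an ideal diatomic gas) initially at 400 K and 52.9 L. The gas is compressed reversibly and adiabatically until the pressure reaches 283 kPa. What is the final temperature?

P₁ = nRT₁/V₁ = 1.07×8.314×400/52.9 = 67.3 kPa.
Adiabatic: T₂/T₁ = (P₂/P₁)^((γ−1)/γ) ⇒ T₂ = 400×(4.21)^0.286 = 603 K; V₂ = 19.0 L.

603 K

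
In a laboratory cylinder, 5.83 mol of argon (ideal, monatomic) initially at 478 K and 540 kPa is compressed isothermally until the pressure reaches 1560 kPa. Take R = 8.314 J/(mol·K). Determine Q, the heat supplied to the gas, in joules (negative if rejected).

V₁ = nRT₁/P₁ = 5.83×8.314×478/540 = 42.9 L.
Isothermal: T stays 478 K; PV = const ⇒ V₂ = 14.9 L, P₂ = 1560 kPa.
ΔU = 0 (ideal gas, T constant).
W = nRT ln(V₂/V₁) = 5.83×8.314×478×ln(0.346) = -24600 J.
Q = ΔU + W = -24600 J.

-24600 J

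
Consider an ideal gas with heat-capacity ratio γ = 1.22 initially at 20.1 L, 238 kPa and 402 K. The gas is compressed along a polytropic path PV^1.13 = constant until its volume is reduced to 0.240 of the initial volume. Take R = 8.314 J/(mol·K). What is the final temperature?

484 K

Polytropic n=1.13: T₂ = T₁(V₁/V₂)^(n−1) = 402×(4.17)^0.13 = 484 K; P₂ = P₁(V₁/V₂)^n = 1190 kPa.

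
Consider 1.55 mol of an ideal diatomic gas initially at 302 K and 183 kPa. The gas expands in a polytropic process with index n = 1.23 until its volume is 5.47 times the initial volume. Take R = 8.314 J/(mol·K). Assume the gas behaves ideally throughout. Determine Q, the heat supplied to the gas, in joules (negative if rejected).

V₁ = nRT₁/P₁ = 1.55×8.314×302/183 = 21.3 L.
Polytropic n=1.23: T₂ = T₁(V₁/V₂)^(n−1) = 302×(0.183)^0.23 = 204 K; P₂ = P₁(V₁/V₂)^n = 22.6 kPa.
W = (P₁V₁−P₂V₂)/(n−1) = (183×21.3−22.6×116)/0.23 = 5470 J.
ΔU = nCvΔT = 1.55×20.8×(204−302) = -3150 J.
Q = ΔU + W = 2330 J.

2330 J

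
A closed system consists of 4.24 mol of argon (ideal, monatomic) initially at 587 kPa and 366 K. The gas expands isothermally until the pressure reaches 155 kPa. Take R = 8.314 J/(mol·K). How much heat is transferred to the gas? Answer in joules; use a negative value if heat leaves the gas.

17200 J

V₁ = nRT₁/P₁ = 4.24×8.314×366/587 = 22.0 L.
Isothermal: T stays 366 K; PV = const ⇒ V₂ = 83.2 L, P₂ = 155 kPa.
ΔU = 0 (ideal gas, T constant).
W = nRT ln(V₂/V₁) = 4.24×8.314×366×ln(3.79) = 17200 J.
Q = ΔU + W = 17200 J.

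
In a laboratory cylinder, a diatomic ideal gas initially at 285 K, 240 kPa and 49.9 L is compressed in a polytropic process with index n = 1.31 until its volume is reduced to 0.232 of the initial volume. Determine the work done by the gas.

-22100 J

n = P₁V₁/(RT₁) = 240×49.9/(8.314×285) = 5.05 mol.
Polytropic n=1.31: T₂ = T₁(V₁/V₂)^(n−1) = 285×(4.31)^0.31 = 448 K; P₂ = P₁(V₁/V₂)^n = 1630 kPa.
W = (P₁V₁−P₂V₂)/(n−1) = (240×49.9−1630×11.6)/0.31 = -22100 J.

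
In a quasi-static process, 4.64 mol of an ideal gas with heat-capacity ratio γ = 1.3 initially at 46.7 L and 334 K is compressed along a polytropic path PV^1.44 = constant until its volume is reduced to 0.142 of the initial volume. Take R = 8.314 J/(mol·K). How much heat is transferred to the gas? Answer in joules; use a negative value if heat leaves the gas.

P₁ = nRT₁/V₁ = 4.64×8.314×334/46.7 = 276 kPa.
Polytropic n=1.44: T₂ = T₁(V₁/V₂)^(n−1) = 334×(7.04)^0.44 = 788 K; P₂ = P₁(V₁/V₂)^n = 4590 kPa.
W = (P₁V₁−P₂V₂)/(n−1) = (276×46.7−4590×6.63)/0.44 = -39800 J.
ΔU = nCvΔT = 4.64×27.7×(788−334) = 58400 J.
Q = ΔU + W = 18600 J.

18600 J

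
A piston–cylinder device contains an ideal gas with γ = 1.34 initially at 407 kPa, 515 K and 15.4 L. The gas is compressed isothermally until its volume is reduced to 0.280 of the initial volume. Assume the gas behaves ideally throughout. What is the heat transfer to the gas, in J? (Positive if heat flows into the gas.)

n = P₁V₁/(RT₁) = 407×15.4/(8.314×515) = 1.46 mol.
Isothermal: T stays 515 K; PV = const ⇒ V₂ = 4.31 L, P₂ = 1450 kPa.
ΔU = 0 (ideal gas, T constant).
W = nRT ln(V₂/V₁) = 1.46×8.314×515×ln(0.280) = -7980 J.
Q = ΔU + W = -7980 J.

-7980 J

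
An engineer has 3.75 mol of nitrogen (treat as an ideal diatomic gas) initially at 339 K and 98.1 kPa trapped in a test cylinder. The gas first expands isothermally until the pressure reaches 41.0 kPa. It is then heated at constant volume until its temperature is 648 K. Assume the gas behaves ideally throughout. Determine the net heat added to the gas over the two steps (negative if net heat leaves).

33300 J

V₁ = nRT₁/P₁ = 3.75×8.314×339/98.1 = 108 L.
Step 1 — Isothermal: T stays 339 K; PV = const ⇒ V₂ = 258 L, P₂ = 41.0 kPa.
ΔU = 0 (ideal gas, T constant).
W = nRT ln(V₂/V₁) = 3.75×8.314×339×ln(2.39) = 9220 J.
Q = ΔU + W = 9220 J.
State after step 1: P = 41.0 kPa, V = 258 L, T = 339 K.
Step 2 — Isochoric: V stays 258 L; P/T = const ⇒ T₂ = 648 K, P₂ = 78.4 kPa.
W = 0 (no volume change).
ΔU = nCvΔT = 3.75×20.8×(648−339) = 24100 J.
Q = ΔU = 24100 J.
Net over both steps: W = 9220 J, Q = 33300 J, ΔU = 24100 J.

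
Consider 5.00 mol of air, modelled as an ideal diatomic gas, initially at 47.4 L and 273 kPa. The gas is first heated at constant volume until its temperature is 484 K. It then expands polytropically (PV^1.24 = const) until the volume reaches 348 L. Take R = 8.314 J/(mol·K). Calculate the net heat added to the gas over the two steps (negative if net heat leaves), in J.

30700 J

T₁ = P₁V₁/(nR) = 273×47.4/(5.00×8.314) = 311 K.
Step 1 — Isochoric: V stays 47.4 L; P/T = const ⇒ T₂ = 484 K, P₂ = 424 kPa.
W = 0 (no volume change).
ΔU = nCvΔT = 5.00×20.8×(484−311) = 17900 J.
Q = ΔU = 17900 J.
State after step 1: P = 424 kPa, V = 47.4 L, T = 484 K.
Step 2 — Polytropic n=1.24: T₂ = T₁(V₁/V₂)^(n−1) = 484×(0.136)^0.24 = 300 K; P₂ = P₁(V₁/V₂)^n = 35.8 kPa.
W = (P₁V₁−P₂V₂)/(n−1) = (424×47.4−35.8×348)/0.24 = 31900 J.
ΔU = nCvΔT = 5.00×20.8×(300−484) = -19100 J.
Q = ΔU + W = 12800 J.
Net over both steps: W = 31900 J, Q = 30700 J, ΔU = -1180 J.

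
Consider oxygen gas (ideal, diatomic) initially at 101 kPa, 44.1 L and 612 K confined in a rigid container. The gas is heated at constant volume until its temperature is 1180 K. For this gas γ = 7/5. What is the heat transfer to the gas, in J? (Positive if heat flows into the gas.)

n = P₁V₁/(RT₁) = 101×44.1/(8.314×612) = 0.875 mol.
Isochoric: V stays 44.1 L; P/T = const ⇒ T₂ = 1180 K, P₂ = 195 kPa.
W = 0 (no volume change).
ΔU = nCvΔT = 0.875×20.8×(1180−612) = 10300 J.
Q = ΔU = 10300 J.

10300 J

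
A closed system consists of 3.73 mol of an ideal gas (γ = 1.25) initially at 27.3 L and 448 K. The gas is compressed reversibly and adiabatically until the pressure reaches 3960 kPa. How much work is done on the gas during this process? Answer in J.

P₁ = nRT₁/V₁ = 3.73×8.314×448/27.3 = 509 kPa.
Adiabatic: T₂/T₁ = (P₂/P₁)^((γ−1)/γ) ⇒ T₂ = 448×(7.78)^0.200 = 675 K; V₂ = 5.29 L.
ΔU = nCvΔT = 3.73×33.3×(675−448) = 28200 J.
Q = 0 for an adiabatic process, so W = −ΔU = -28200 J.
Work done on the gas = −W_by = 28200 J.

28200 J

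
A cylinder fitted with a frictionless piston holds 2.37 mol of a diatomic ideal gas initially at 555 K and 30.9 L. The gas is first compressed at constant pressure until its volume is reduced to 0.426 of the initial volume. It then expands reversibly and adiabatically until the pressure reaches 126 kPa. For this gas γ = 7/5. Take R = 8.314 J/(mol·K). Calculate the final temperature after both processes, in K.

P₁ = nRT₁/V₁ = 2.37×8.314×555/30.9 = 354 kPa.
Step 1 — Isobaric: P stays 354 kPa; V/T = const ⇒ T₂ = 236 K, V₂ = 13.2 L.
W = PΔV = 354×(13.2−30.9) kPa·L = -6280 J.
ΔU = nCvΔT = 2.37×20.8×(236−555) = -15700 J.
Q = ΔU + W = nCpΔT = -22000 J.
State after step 1: P = 354 kPa, V = 13.2 L, T = 236 K.
Step 2 — Adiabatic: T₂/T₁ = (P₂/P₁)^((γ−1)/γ) ⇒ T₂ = 236×(0.356)^0.286 = 176 K; V₂ = 27.5 L.
ΔU = nCvΔT = 2.37×20.8×(176−236) = -2980 J.
Q = 0 for an adiabatic process, so W = −ΔU = 2980 J.
Net over both steps: W = -3300 J, Q = -22000 J, ΔU = -18700 J.

176 K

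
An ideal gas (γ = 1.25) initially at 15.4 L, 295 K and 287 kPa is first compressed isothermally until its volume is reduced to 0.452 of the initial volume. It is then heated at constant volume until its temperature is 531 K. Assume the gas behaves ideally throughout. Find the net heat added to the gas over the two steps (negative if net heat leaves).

10600 J

n = P₁V₁/(RT₁) = 287×15.4/(8.314×295) = 1.80 mol.
Step 1 — Isothermal: T stays 295 K; PV = const ⇒ V₂ = 6.96 L, P₂ = 635 kPa.
ΔU = 0 (ideal gas, T constant).
W = nRT ln(V₂/V₁) = 1.80×8.314×295×ln(0.452) = -3510 J.
Q = ΔU + W = -3510 J.
State after step 1: P = 635 kPa, V = 6.96 L, T = 295 K.
Step 2 — Isochoric: V stays 6.96 L; P/T = const ⇒ T₂ = 531 K, P₂ = 1140 kPa.
W = 0 (no volume change).
ΔU = nCvΔT = 1.80×33.3×(531−295) = 14100 J.
Q = ΔU = 14100 J.
Net over both steps: W = -3510 J, Q = 10600 J, ΔU = 14100 J.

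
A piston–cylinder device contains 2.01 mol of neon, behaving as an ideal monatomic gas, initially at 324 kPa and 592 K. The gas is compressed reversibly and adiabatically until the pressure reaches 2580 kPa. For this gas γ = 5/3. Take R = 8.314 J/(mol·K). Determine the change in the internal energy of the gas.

19200 J

V₁ = nRT₁/P₁ = 2.01×8.314×592/324 = 30.5 L.
Adiabatic: T₂/T₁ = (P₂/P₁)^((γ−1)/γ) ⇒ T₂ = 592×(7.96)^0.400 = 1360 K; V₂ = 8.79 L.
For an ideal gas ΔU = nCvΔT with Cv = (3/2)R = 12.5 J/(mol·K).
ΔU = 2.01×12.5×(1360−592) = 19200 J.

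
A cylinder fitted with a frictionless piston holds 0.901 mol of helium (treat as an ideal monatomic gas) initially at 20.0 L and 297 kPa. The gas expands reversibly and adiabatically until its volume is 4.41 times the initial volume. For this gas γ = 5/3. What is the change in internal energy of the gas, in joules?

-5600 J

T₁ = P₁V₁/(nR) = 297×20.0/(0.901×8.314) = 793 K.
Adiabatic: TV^(γ−1) = const ⇒ T₂ = 793×(0.227)^0.667 = 295 K; PV^γ = const ⇒ P₂ = 25.0 kPa.
For an ideal gas ΔU = nCvΔT with Cv = (3/2)R = 12.5 J/(mol·K).
ΔU = 0.901×12.5×(295−793) = -5600 J.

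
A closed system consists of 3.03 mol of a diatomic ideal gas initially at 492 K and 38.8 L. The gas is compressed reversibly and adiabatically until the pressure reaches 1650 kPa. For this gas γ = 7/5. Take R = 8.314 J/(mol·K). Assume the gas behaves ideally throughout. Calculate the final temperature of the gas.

787 K

P₁ = nRT₁/V₁ = 3.03×8.314×492/38.8 = 319 kPa.
Adiabatic: T₂/T₁ = (P₂/P₁)^((γ−1)/γ) ⇒ T₂ = 492×(5.17)^0.286 = 787 K; V₂ = 12.0 L.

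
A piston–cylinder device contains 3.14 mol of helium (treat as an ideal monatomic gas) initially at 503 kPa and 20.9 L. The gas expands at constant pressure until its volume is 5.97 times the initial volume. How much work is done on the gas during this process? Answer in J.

-52200 J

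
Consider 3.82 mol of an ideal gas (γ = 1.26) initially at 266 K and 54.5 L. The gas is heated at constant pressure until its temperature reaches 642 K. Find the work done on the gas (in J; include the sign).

P₁ = nRT₁/V₁ = 3.82×8.314×266/54.5 = 155 kPa.
Isobaric: P stays 155 kPa; V/T = const ⇒ T₂ = 642 K, V₂ = 132 L.
W = PΔV = 155×(132−54.5) kPa·L = 11900 J.
Work done on the gas = −W_by = -11900 J.

-11900 J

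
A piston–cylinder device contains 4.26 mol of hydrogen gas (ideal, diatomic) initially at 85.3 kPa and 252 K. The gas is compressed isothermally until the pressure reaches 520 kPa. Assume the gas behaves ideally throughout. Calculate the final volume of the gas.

17.2 L

V₁ = nRT₁/P₁ = 4.26×8.314×252/85.3 = 105 L.
Isothermal: T stays 252 K; PV = const ⇒ V₂ = 17.2 L, P₂ = 520 kPa.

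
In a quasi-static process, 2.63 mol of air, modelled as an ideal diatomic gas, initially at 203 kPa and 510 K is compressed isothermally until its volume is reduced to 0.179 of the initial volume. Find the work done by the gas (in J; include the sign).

-19200 J

V₁ = nRT₁/P₁ = 2.63×8.314×510/203 = 54.9 L.
Isothermal: T stays 510 K; PV = const ⇒ V₂ = 9.83 L, P₂ = 1130 kPa.
W = nRT ln(V₂/V₁) = 2.63×8.314×510×ln(0.179) = -19200 J.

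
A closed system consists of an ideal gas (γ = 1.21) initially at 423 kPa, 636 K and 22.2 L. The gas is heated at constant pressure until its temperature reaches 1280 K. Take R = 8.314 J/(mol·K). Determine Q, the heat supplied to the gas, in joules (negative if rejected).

54800 J

n = P₁V₁/(RT₁) = 423×22.2/(8.314×636) = 1.78 mol.
Isobaric: P stays 423 kPa; V/T = const ⇒ T₂ = 1280 K, V₂ = 44.7 L.
W = PΔV = 423×(44.7−22.2) kPa·L = 9510 J.
ΔU = nCvΔT = 1.78×39.6×(1280−636) = 45300 J.
Q = ΔU + W = nCpΔT = 54800 J.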